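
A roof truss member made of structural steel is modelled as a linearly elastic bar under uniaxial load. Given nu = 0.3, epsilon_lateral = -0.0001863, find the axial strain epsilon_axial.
Model: a linearly elastic bar under uniaxial load, so epsilon_lateral = -nu·epsilon_axial.
Solve for epsilon_axial: epsilon_axial = -epsilon_lateral / nu.
Substitute:
  epsilon_axial = -(-0.0001863) / 0.3
  epsilon_axial = 0.000621
Final answer: epsilon_axial = 0.000621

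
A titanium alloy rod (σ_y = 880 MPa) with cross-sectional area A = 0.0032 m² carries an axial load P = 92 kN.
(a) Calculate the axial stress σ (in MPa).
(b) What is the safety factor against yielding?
(a) Axial stress σ = P/A. Convert P = 92 kN = 92000 N.
  σ = 92000 / 0.0032 = 2.875 × 10⁷ Pa = 28.75 MPa
(b) Safety factor SF = σ_y/σ = 880 / 28.75 = 30.61
Final answer: (a) σ = 28.75 MPa, (b) SF = 30.61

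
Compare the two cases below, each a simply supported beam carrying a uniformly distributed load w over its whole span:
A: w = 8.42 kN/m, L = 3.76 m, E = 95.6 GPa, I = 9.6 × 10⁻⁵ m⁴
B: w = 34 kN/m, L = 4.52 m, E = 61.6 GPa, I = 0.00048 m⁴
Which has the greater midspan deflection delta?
Model: a simply supported beam carrying a uniformly distributed load w over its whole span, so delta = (5·w·L^4) / (384·E·I) (SI units).
  A: delta = (5 × 8420 × 3.76^4) / (384 × (9.56 × 10¹⁰) × (9.6 × 10⁻⁵)) = 0.002388 m = 2.388 mm
  B: delta = (5 × 34000 × 4.52^4) / (384 × (6.16 × 10¹⁰) × 0.00048) = 0.00625 m = 6.25 mm
6.25 mm > 2.388 mm, so B is larger.
Final answer: B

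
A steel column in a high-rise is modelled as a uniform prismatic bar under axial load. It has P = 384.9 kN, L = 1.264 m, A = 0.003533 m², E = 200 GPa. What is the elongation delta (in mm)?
Model: a uniform prismatic bar under axial load, so delta = (P·L) / (A·E).
Convert to SI units:
  P = 384.9 kN = 384900 N
  E = 200 GPa = 2 × 10¹¹ Pa
Substitute:
  delta = (384900 × 1.264) / (0.003533 × (2 × 10¹¹))
  delta = 0.0006885 m
Convert: delta = 0.0006885 m = 0.6885 mm
Final answer: delta = 0.6885 mm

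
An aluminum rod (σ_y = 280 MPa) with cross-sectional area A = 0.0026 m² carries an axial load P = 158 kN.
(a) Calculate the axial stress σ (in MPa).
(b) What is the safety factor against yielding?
(a) Axial stress σ = P/A. Convert P = 158 kN = 158000 N.
  σ = 158000 / 0.0026 = 6.077 × 10⁷ Pa = 60.77 MPa
(b) Safety factor SF = σ_y/σ = 280 / 60.77 = 4.608
Final answer: (a) σ = 60.77 MPa, (b) SF = 4.608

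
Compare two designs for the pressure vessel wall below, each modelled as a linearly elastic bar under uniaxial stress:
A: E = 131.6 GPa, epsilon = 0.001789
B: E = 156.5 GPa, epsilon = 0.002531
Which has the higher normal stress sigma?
Model: a linearly elastic bar under uniaxial stress, so sigma = E·epsilon (SI units).
  A: sigma = (1.316 × 10¹¹) × 0.001789 = 2.354 × 10⁸ Pa = 235.4 MPa
  B: sigma = (1.565 × 10¹¹) × 0.002531 = 3.961 × 10⁸ Pa = 396.1 MPa
396.1 MPa > 235.4 MPa, so B is larger.
Final answer: B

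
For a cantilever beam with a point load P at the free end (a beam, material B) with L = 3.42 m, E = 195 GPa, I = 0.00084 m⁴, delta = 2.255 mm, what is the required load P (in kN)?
Model: a cantilever beam with a point load P at the free end, so delta = (P·L^3) / (3·E·I).
Solve for P: P = (3·delta·E·I) / L^3.
Convert to SI units:
  E = 195 GPa = 1.95 × 10¹¹ Pa
  delta = 2.255 mm = 0.002255 m
Substitute:
  P = (3 × 0.002255 × (1.95 × 10¹¹) × 0.00084) / 3.42^3
  P = 27700 N
Convert: P = 27700 N = 27.7 kN
Final answer: P = 27.7 kN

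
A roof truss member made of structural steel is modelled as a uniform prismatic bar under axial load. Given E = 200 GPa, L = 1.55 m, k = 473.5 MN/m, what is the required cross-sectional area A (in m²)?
Model: a uniform prismatic bar under axial load, so k = (A·E) / L.
Solve for A: A = (k·L) / E.
Convert to SI units:
  E = 200 GPa = 2 × 10¹¹ Pa
  k = 473.5 MN/m = 4.735 × 10⁸ N/m
Substitute:
  A = ((4.735 × 10⁸) × 1.55) / (2 × 10¹¹)
  A = 0.00367 m²
Final answer: A = 0.00367 m²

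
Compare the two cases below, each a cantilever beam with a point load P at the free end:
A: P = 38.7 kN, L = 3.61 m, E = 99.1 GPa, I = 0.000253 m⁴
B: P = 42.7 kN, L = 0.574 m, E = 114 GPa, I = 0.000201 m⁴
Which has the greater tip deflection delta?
Model: a cantilever beam with a point load P at the free end, so delta = (P·L^3) / (3·E·I) (SI units).
  A: delta = (38700 × 3.61^3) / (3 × (9.91 × 10¹⁰) × 0.000253) = 0.02421 m = 24.21 mm
  B: delta = (42700 × 0.574^3) / (3 × (1.14 × 10¹¹) × 0.000201) = 0.0001175 m = 0.1175 mm
24.21 mm > 0.1175 mm, so A is larger.
Final answer: A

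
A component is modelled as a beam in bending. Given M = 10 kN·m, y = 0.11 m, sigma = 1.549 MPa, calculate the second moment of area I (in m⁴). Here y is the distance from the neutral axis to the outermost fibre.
Model: a beam in bending, so sigma = (M·y) / I.
Solve for I: I = (M·y) / sigma.
Convert to SI units:
  M = 10 kN·m = 10000 N·m
  sigma = 1.549 MPa = 1.549 × 10⁶ Pa
Substitute:
  I = (10000 × 0.11) / (1.549 × 10⁶)
  I = 0.0007101 m⁴
Final answer: I = 0.0007101 m⁴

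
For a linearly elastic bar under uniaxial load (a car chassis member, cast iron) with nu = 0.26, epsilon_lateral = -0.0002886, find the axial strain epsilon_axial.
Model: a linearly elastic bar under uniaxial load, so epsilon_lateral = -nu·epsilon_axial.
Solve for epsilon_axial: epsilon_axial = -epsilon_lateral / nu.
Substitute:
  epsilon_axial = -(-0.0002886) / 0.26
  epsilon_axial = 0.00111
Final answer: epsilon_axial = 0.00111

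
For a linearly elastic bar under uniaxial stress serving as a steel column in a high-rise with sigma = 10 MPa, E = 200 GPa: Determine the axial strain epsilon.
Model: a linearly elastic bar under uniaxial stress, so epsilon = sigma / E.
Convert to SI units:
  sigma = 10 MPa = 1 × 10⁷ Pa
  E = 200 GPa = 2 × 10¹¹ Pa
Substitute:
  epsilon = (1 × 10⁷) / (2 × 10¹¹)
  epsilon = 5 × 10⁻⁵
Final answer: epsilon = 5 × 10⁻⁵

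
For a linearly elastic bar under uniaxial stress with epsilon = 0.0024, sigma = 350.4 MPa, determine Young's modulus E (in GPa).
Model: a linearly elastic bar under uniaxial stress, so sigma = E·epsilon.
Solve for E: E = sigma / epsilon.
Convert to SI units:
  sigma = 350.4 MPa = 3.504 × 10⁸ Pa
Substitute:
  E = (3.504 × 10⁸) / 0.0024
  E = 1.46 × 10¹¹ Pa
Convert: E = 1.46 × 10¹¹ Pa = 146 GPa
Final answer: E = 146 GPa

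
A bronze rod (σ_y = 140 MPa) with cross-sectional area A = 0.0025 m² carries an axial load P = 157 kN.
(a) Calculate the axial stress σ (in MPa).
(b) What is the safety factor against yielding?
(a) Axial stress σ = P/A. Convert P = 157 kN = 157000 N.
  σ = 157000 / 0.0025 = 6.28 × 10⁷ Pa = 62.8 MPa
(b) Safety factor SF = σ_y/σ = 140 / 62.8 = 2.229
Final answer: (a) σ = 62.8 MPa, (b) SF = 2.229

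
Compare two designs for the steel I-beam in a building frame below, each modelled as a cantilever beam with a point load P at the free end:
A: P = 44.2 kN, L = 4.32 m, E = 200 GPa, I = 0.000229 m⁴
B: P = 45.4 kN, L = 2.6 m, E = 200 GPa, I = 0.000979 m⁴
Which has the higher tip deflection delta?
Model: a cantilever beam with a point load P at the free end, so delta = (P·L^3) / (3·E·I) (SI units).
  A: delta = (44200 × 4.32^3) / (3 × (2 × 10¹¹) × 0.000229) = 0.02594 m = 25.94 mm
  B: delta = (45400 × 2.6^3) / (3 × (2 × 10¹¹) × 0.000979) = 0.001358 m = 1.358 mm
25.94 mm > 1.358 mm, so A is larger.
Final answer: A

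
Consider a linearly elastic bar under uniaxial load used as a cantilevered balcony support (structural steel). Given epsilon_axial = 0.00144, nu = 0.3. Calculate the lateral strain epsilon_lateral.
Model: a linearly elastic bar under uniaxial load, so epsilon_lateral = -nu·epsilon_axial.
Substitute:
  epsilon_lateral = -(0.3 × 0.00144)
  epsilon_lateral = -0.000432
Final answer: epsilon_lateral = -0.000432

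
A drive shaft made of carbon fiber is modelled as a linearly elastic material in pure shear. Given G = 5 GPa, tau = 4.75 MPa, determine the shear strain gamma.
Model: a linearly elastic material in pure shear, so tau = G·gamma.
Solve for gamma: gamma = tau / G.
Convert to SI units:
  G = 5 GPa = 5 × 10⁹ Pa
  tau = 4.75 MPa = 4.75 × 10⁶ Pa
Substitute:
  gamma = (4.75 × 10⁶) / (5 × 10⁹)
  gamma = 0.00095
Final answer: gamma = 0.00095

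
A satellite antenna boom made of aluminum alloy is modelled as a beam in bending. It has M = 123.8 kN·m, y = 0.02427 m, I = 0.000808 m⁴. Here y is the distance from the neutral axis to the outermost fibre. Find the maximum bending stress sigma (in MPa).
Model: a beam in bending, so sigma = (M·y) / I.
Convert to SI units:
  M = 123.8 kN·m = 123800 N·m
Substitute:
  sigma = (123800 × 0.02427) / 0.000808
  sigma = 3.719 × 10⁶ Pa
Convert: sigma = 3.719 × 10⁶ Pa = 3.719 MPa
Final answer: sigma = 3.719 MPa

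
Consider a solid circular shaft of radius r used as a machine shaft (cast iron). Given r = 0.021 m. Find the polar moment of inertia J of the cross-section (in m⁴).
Model: a solid circular shaft of radius r, so J = (π·r^4) / 2.
Substitute:
  J = (π × 0.021^4) / 2
  J = 3.055 × 10⁻⁷ m⁴
Final answer: J = 3.055 × 10⁻⁷ m⁴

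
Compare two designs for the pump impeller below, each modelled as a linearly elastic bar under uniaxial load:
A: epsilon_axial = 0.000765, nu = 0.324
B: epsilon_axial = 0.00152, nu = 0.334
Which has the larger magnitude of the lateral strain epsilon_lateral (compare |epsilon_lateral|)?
Model: a linearly elastic bar under uniaxial load, so epsilon_lateral = -nu·epsilon_axial (SI units).
  A: epsilon_lateral = -(0.324 × 0.000765) = -0.0002479
  B: epsilon_lateral = -(0.334 × 0.00152) = -0.0005077
|epsilon_lateral|: A = 0.0002479, B = 0.0005077, so B is larger in magnitude.
Final answer: B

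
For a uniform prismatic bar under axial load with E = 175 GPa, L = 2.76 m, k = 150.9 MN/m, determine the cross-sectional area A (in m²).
Model: a uniform prismatic bar under axial load, so k = (A·E) / L.
Solve for A: A = (k·L) / E.
Convert to SI units:
  E = 175 GPa = 1.75 × 10¹¹ Pa
  k = 150.9 MN/m = 1.509 × 10⁸ N/m
Substitute:
  A = ((1.509 × 10⁸) × 2.76) / (1.75 × 10¹¹)
  A = 0.00238 m²
Final answer: A = 0.00238 m²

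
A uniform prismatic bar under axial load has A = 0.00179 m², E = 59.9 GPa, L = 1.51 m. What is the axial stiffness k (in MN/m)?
Model: a uniform prismatic bar under axial load, so k = (A·E) / L.
Convert to SI units:
  E = 59.9 GPa = 5.99 × 10¹⁰ Pa
Substitute:
  k = (0.00179 × (5.99 × 10¹⁰)) / 1.51
  k = 7.101 × 10⁷ N/m
Convert: k = 7.101 × 10⁷ N/m = 71.01 MN/m
Final answer: k = 71.01 MN/m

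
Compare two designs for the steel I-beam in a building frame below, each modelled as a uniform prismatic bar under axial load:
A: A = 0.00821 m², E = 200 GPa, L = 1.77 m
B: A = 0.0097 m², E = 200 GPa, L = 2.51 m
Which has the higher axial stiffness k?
Model: a uniform prismatic bar under axial load, so k = (A·E) / L (SI units).
  A: k = (0.00821 × (2 × 10¹¹)) / 1.77 = 9.277 × 10⁸ N/m = 927.7 MN/m
  B: k = (0.0097 × (2 × 10¹¹)) / 2.51 = 7.729 × 10⁸ N/m = 772.9 MN/m
927.7 MN/m > 772.9 MN/m, so A is larger.
Final answer: A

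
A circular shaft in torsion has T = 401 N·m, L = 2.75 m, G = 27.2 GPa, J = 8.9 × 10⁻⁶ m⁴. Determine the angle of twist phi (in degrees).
Model: a circular shaft in torsion, so phi = (T·L) / (G·J).
Convert to SI units:
  G = 27.2 GPa = 2.72 × 10¹⁰ Pa
Substitute:
  phi = (401 × 2.75) / ((2.72 × 10¹⁰) × (8.9 × 10⁻⁶))
  phi = 0.004555 rad
Convert to degrees: phi = 0.004555 × 180/π = 0.261°
Final answer: phi = 0.261°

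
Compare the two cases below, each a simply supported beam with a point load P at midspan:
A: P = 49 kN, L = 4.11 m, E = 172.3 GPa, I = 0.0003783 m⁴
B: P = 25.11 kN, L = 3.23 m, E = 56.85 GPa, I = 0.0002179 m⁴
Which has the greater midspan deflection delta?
Model: a simply supported beam with a point load P at midspan, so delta = (P·L^3) / (48·E·I) (SI units).
  A: delta = (49000 × 4.11^3) / (48 × (1.723 × 10¹¹) × 0.0003783) = 0.001087 m = 1.087 mm
  B: delta = (25110 × 3.23^3) / (48 × (5.685 × 10¹⁰) × 0.0002179) = 0.001423 m = 1.423 mm
1.423 mm > 1.087 mm, so B is larger.
Final answer: B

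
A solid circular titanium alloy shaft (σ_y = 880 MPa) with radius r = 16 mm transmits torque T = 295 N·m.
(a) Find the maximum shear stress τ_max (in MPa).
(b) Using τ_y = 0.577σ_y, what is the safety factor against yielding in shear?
(a) For a solid circular shaft, τ_max = T·r/J with J = π·r^4/2, i.e. τ_max = 2·T / (π·r^3). Convert r = 16 mm = 0.016 m.
  τ_max = (2 × 295) / (π × 0.016^3) = 4.585 × 10⁷ Pa = 45.85 MPa
(b) τ_y = 0.577 × 880 = 507.76 MPa
  SF = τ_y/τ_max = 507.76 / 45.85 = 11.07
Final answer: (a) τ_max = 45.85 MPa, (b) SF = 11.07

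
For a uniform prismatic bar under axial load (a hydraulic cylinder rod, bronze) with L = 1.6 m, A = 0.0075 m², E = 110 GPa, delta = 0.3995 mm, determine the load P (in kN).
Model: a uniform prismatic bar under axial load, so delta = (P·L) / (A·E).
Solve for P: P = (delta·A·E) / L.
Convert to SI units:
  E = 110 GPa = 1.1 × 10¹¹ Pa
  delta = 0.3995 mm = 0.0003995 m
Substitute:
  P = (0.0003995 × 0.0075 × (1.1 × 10¹¹)) / 1.6
  P = 206000 N
Convert: P = 206000 N = 206 kN
Final answer: P = 206 kN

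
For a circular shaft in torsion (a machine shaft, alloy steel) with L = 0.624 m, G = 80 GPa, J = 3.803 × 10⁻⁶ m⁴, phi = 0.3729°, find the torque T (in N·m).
Model: a circular shaft in torsion, so phi = (T·L) / (G·J).
Solve for T: T = (phi·G·J) / L.
Convert to SI units:
  G = 80 GPa = 8 × 10¹⁰ Pa
  phi = 0.3729° = 0.006508 rad
Substitute:
  T = (0.006508 × (8 × 10¹⁰) × (3.803 × 10⁻⁶)) / 0.624
  T = 3173 N·m
Final answer: T = 3173 N·m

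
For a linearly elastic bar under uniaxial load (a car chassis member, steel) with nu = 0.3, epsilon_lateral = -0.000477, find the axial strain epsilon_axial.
Model: a linearly elastic bar under uniaxial load, so epsilon_lateral = -nu·epsilon_axial.
Solve for epsilon_axial: epsilon_axial = -epsilon_lateral / nu.
Substitute:
  epsilon_axial = -(-0.000477) / 0.3
  epsilon_axial = 0.00159
Final answer: epsilon_axial = 0.00159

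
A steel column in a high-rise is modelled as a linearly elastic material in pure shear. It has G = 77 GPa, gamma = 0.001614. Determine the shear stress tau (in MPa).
Model: a linearly elastic material in pure shear, so tau = G·gamma.
Convert to SI units:
  G = 77 GPa = 7.7 × 10¹⁰ Pa
Substitute:
  tau = (7.7 × 10¹⁰) × 0.001614
  tau = 1.243 × 10⁸ Pa
Convert: tau = 1.243 × 10⁸ Pa = 124.3 MPa
Final answer: tau = 124.3 MPa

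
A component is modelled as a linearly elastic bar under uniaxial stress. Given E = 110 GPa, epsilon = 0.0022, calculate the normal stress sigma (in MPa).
Model: a linearly elastic bar under uniaxial stress, so epsilon = sigma / E.
Solve for sigma: sigma = epsilon·E.
Convert to SI units:
  E = 110 GPa = 1.1 × 10¹¹ Pa
Substitute:
  sigma = 0.0022 × (1.1 × 10¹¹)
  sigma = 2.42 × 10⁸ Pa
Convert: sigma = 2.42 × 10⁸ Pa = 242 MPa
Final answer: sigma = 242 MPa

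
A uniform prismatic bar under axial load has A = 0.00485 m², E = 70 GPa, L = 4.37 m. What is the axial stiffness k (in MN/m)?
Model: a uniform prismatic bar under axial load, so k = (A·E) / L.
Convert to SI units:
  E = 70 GPa = 7 × 10¹⁰ Pa
Substitute:
  k = (0.00485 × (7 × 10¹⁰)) / 4.37
  k = 7.769 × 10⁷ N/m
Convert: k = 7.769 × 10⁷ N/m = 77.69 MN/m
Final answer: k = 77.69 MN/m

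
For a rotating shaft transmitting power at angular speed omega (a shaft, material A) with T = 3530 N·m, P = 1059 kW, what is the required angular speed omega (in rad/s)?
Model: a rotating shaft transmitting power at angular speed omega, so P = T·omega.
Solve for omega: omega = P / T.
Convert to SI units:
  P = 1059 kW = 1.059 × 10⁶ W
Substitute:
  omega = (1.059 × 10⁶) / 3530
  omega = 300 rad/s
Final answer: omega = 300 rad/s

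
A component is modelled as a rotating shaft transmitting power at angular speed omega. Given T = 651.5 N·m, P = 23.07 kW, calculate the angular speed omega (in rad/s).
Model: a rotating shaft transmitting power at angular speed omega, so P = T·omega.
Solve for omega: omega = P / T.
Convert to SI units:
  P = 23.07 kW = 23070 W
Substitute:
  omega = 23070 / 651.5
  omega = 35.41 rad/s
Final answer: omega = 35.41 rad/s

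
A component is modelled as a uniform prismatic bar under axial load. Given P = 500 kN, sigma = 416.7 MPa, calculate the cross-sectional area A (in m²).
Model: a uniform prismatic bar under axial load, so sigma = P / A.
Solve for A: A = P / sigma.
Convert to SI units:
  P = 500 kN = 500000 N
  sigma = 416.7 MPa = 4.167 × 10⁸ Pa
Substitute:
  A = 500000 / (4.167 × 10⁸)
  A = 0.0012 m²
Final answer: A = 0.0012 m²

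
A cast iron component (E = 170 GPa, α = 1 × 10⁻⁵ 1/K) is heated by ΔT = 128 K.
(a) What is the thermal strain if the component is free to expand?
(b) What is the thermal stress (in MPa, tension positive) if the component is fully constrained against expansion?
(a) Free thermal strain ε_th = α·ΔT = (1 × 10⁻⁵) × 128 = 0.00128
(b) Fully constrained, the expansion is suppressed, so σ = -E·α·ΔT. Convert E = 170 GPa = 1.7 × 10¹¹ Pa.
  σ = -(1.7 × 10¹¹) × (1 × 10⁻⁵) × 128 = -2.176 × 10⁸ Pa = -217.6 MPa (compressive)
Final answer: (a) ε_th = 0.00128, (b) σ = -217.6 MPa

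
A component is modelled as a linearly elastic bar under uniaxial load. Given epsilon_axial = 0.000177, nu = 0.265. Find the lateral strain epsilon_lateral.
Model: a linearly elastic bar under uniaxial load, so epsilon_lateral = -nu·epsilon_axial.
Substitute:
  epsilon_lateral = -(0.265 × 0.000177)
  epsilon_lateral = -4.69 × 10⁻⁵
Final answer: epsilon_lateral = -4.69 × 10⁻⁵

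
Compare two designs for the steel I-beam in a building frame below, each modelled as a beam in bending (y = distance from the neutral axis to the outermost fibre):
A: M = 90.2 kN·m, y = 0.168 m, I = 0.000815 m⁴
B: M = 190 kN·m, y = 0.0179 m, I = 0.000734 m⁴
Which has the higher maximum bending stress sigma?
Model: a beam in bending (y = distance from the neutral axis to the outermost fibre), so sigma = (M·y) / I (SI units).
  A: sigma = (90200 × 0.168) / 0.000815 = 1.859 × 10⁷ Pa = 18.59 MPa
  B: sigma = (190000 × 0.0179) / 0.000734 = 4.634 × 10⁶ Pa = 4.634 MPa
18.59 MPa > 4.634 MPa, so A is larger.
Final answer: A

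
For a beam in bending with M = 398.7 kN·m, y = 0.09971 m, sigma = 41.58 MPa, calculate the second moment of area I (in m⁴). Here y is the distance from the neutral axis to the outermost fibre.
Model: a beam in bending, so sigma = (M·y) / I.
Solve for I: I = (M·y) / sigma.
Convert to SI units:
  M = 398.7 kN·m = 398700 N·m
  sigma = 41.58 MPa = 4.158 × 10⁷ Pa
Substitute:
  I = (398700 × 0.09971) / (4.158 × 10⁷)
  I = 0.0009561 m⁴
Final answer: I = 0.0009561 m⁴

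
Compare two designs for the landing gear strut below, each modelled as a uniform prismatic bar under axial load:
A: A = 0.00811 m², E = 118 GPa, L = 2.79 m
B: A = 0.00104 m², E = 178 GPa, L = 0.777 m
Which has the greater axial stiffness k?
Model: a uniform prismatic bar under axial load, so k = (A·E) / L (SI units).
  A: k = (0.00811 × (1.18 × 10¹¹)) / 2.79 = 3.43 × 10⁸ N/m = 343 MN/m
  B: k = (0.00104 × (1.78 × 10¹¹)) / 0.777 = 2.382 × 10⁸ N/m = 238.2 MN/m
343 MN/m > 238.2 MN/m, so A is larger.
Final answer: A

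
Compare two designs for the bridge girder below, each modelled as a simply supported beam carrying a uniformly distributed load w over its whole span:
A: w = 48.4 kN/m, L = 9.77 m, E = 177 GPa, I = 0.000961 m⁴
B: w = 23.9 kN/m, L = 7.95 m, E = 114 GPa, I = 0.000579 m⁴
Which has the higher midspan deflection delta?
Model: a simply supported beam carrying a uniformly distributed load w over its whole span, so delta = (5·w·L^4) / (384·E·I) (SI units).
  A: delta = (5 × 48400 × 9.77^4) / (384 × (1.77 × 10¹¹) × 0.000961) = 0.03376 m = 33.76 mm
  B: delta = (5 × 23900 × 7.95^4) / (384 × (1.14 × 10¹¹) × 0.000579) = 0.01883 m = 18.83 mm
33.76 mm > 18.83 mm, so A is larger.
Final answer: A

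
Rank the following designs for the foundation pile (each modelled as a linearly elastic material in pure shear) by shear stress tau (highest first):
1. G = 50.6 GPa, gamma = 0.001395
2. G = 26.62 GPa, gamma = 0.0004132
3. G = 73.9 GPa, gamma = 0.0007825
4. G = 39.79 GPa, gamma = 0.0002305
Model: a linearly elastic material in pure shear, so tau = G·gamma (SI units).
  Case 1: tau = (5.06 × 10¹⁰) × 0.001395 = 7.059 × 10⁷ Pa = 70.59 MPa
  Case 2: tau = (2.662 × 10¹⁰) × 0.0004132 = 1.1 × 10⁷ Pa = 11 MPa
  Case 3: tau = (7.39 × 10¹⁰) × 0.0007825 = 5.783 × 10⁷ Pa = 57.83 MPa
  Case 4: tau = (3.979 × 10¹⁰) × 0.0002305 = 9.172 × 10⁶ Pa = 9.172 MPa
Ordering: 70.59 MPa (case 1) > 57.83 MPa (case 3) > 11 MPa (case 2) > 9.172 MPa (case 4)
Final answer: 1, 3, 2, 4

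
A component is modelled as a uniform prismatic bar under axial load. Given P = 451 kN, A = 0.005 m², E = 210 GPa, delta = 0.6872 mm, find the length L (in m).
Model: a uniform prismatic bar under axial load, so delta = (P·L) / (A·E).
Solve for L: L = (delta·A·E) / P.
Convert to SI units:
  P = 451 kN = 451000 N
  E = 210 GPa = 2.1 × 10¹¹ Pa
  delta = 0.6872 mm = 0.0006872 m
Substitute:
  L = (0.0006872 × 0.005 × (2.1 × 10¹¹)) / 451000
  L = 1.6 m
Final answer: L = 1.6 m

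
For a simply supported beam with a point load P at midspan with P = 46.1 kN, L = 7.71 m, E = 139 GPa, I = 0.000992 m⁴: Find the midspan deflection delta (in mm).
Model: a simply supported beam with a point load P at midspan, so delta = (P·L^3) / (48·E·I).
Convert to SI units:
  P = 46.1 kN = 46100 N
  E = 139 GPa = 1.39 × 10¹¹ Pa
Substitute:
  delta = (46100 × 7.71^3) / (48 × (1.39 × 10¹¹) × 0.000992)
  delta = 0.003192 m
Convert: delta = 0.003192 m = 3.192 mm
Final answer: delta = 3.192 mm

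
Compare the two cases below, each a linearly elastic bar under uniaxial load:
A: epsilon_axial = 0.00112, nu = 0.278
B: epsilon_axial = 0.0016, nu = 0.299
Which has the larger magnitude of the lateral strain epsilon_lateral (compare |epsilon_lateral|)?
Model: a linearly elastic bar under uniaxial load, so epsilon_lateral = -nu·epsilon_axial (SI units).
  A: epsilon_lateral = -(0.278 × 0.00112) = -0.0003114
  B: epsilon_lateral = -(0.299 × 0.0016) = -0.0004784
|epsilon_lateral|: A = 0.0003114, B = 0.0004784, so B is larger in magnitude.
Final answer: B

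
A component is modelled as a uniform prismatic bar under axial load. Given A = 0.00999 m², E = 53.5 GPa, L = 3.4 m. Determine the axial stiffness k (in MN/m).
Model: a uniform prismatic bar under axial load, so k = (A·E) / L.
Convert to SI units:
  E = 53.5 GPa = 5.35 × 10¹⁰ Pa
Substitute:
  k = (0.00999 × (5.35 × 10¹⁰)) / 3.4
  k = 1.572 × 10⁸ N/m
Convert: k = 1.572 × 10⁸ N/m = 157.2 MN/m
Final answer: k = 157.2 MN/m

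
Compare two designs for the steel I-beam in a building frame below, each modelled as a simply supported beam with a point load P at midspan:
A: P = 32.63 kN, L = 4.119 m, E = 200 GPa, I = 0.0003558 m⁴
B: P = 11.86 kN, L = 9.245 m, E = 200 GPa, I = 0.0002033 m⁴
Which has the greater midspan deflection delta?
Model: a simply supported beam with a point load P at midspan, so delta = (P·L^3) / (48·E·I) (SI units).
  A: delta = (32630 × 4.119^3) / (48 × (2 × 10¹¹) × 0.0003558) = 0.0006676 m = 0.6676 mm
  B: delta = (11860 × 9.245^3) / (48 × (2 × 10¹¹) × 0.0002033) = 0.004802 m = 4.802 mm
4.802 mm > 0.6676 mm, so B is larger.
Final answer: B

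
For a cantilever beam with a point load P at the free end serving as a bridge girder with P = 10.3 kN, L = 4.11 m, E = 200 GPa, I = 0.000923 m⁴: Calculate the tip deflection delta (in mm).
Model: a cantilever beam with a point load P at the free end, so delta = (P·L^3) / (3·E·I).
Convert to SI units:
  P = 10.3 kN = 10300 N
  E = 200 GPa = 2 × 10¹¹ Pa
Substitute:
  delta = (10300 × 4.11^3) / (3 × (2 × 10¹¹) × 0.000923)
  delta = 0.001291 m
Convert: delta = 0.001291 m = 1.291 mm
Final answer: delta = 1.291 mm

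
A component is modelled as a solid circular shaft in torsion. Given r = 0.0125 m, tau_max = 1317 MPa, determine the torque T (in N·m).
Model: a solid circular shaft in torsion, so tau_max = (2·T) / (π·r^3).
Solve for T: T = (π·tau_max·r^3) / 2.
Convert to SI units:
  tau_max = 1317 MPa = 1.317 × 10⁹ Pa
Substitute:
  T = (π × (1.317 × 10⁹) × 0.0125^3) / 2
  T = 4041 N·m
Final answer: T = 4041 N·m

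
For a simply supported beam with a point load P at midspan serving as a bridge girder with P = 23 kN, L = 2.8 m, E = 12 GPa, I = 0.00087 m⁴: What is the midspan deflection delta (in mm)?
Model: a simply supported beam with a point load P at midspan, so delta = (P·L^3) / (48·E·I).
Convert to SI units:
  P = 23 kN = 23000 N
  E = 12 GPa = 1.2 × 10¹⁰ Pa
Substitute:
  delta = (23000 × 2.8^3) / (48 × (1.2 × 10¹⁰) × 0.00087)
  delta = 0.001008 m
Convert: delta = 0.001008 m = 1.008 mm
Final answer: delta = 1.008 mm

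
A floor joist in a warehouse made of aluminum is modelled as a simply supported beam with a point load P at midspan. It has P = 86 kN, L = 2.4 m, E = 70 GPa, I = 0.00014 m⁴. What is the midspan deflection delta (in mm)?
Model: a simply supported beam with a point load P at midspan, so delta = (P·L^3) / (48·E·I).
Convert to SI units:
  P = 86 kN = 86000 N
  E = 70 GPa = 7 × 10¹⁰ Pa
Substitute:
  delta = (86000 × 2.4^3) / (48 × (7 × 10¹⁰) × 0.00014)
  delta = 0.002527 m
Convert: delta = 0.002527 m = 2.527 mm
Final answer: delta = 2.527 mm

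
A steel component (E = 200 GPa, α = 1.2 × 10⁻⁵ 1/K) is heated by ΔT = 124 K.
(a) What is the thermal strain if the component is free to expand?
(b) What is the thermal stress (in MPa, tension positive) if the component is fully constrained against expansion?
(a) Free thermal strain ε_th = α·ΔT = (1.2 × 10⁻⁵) × 124 = 0.001488
(b) Fully constrained, the expansion is suppressed, so σ = -E·α·ΔT. Convert E = 200 GPa = 2 × 10¹¹ Pa.
  σ = -(2 × 10¹¹) × (1.2 × 10⁻⁵) × 124 = -2.976 × 10⁸ Pa = -297.6 MPa (compressive)
Final answer: (a) ε_th = 0.001488, (b) σ = -297.6 MPa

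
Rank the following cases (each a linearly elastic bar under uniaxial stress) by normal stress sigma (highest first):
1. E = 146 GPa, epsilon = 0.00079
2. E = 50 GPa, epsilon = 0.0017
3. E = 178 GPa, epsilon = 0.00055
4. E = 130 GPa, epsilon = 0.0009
Model: a linearly elastic bar under uniaxial stress, so sigma = E·epsilon (SI units).
  Case 1: sigma = (1.46 × 10¹¹) × 0.00079 = 1.153 × 10⁸ Pa = 115.3 MPa
  Case 2: sigma = (5 × 10¹⁰) × 0.0017 = 8.5 × 10⁷ Pa = 85 MPa
  Case 3: sigma = (1.78 × 10¹¹) × 0.00055 = 9.79 × 10⁷ Pa = 97.9 MPa
  Case 4: sigma = (1.3 × 10¹¹) × 0.0009 = 1.17 × 10⁸ Pa = 117 MPa
Ordering: 117 MPa (case 4) > 115.3 MPa (case 1) > 97.9 MPa (case 3) > 85 MPa (case 2)
Final answer: 4, 1, 3, 2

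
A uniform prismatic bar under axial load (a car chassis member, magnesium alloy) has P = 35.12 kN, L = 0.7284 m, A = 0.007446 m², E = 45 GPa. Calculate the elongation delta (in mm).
Model: a uniform prismatic bar under axial load, so delta = (P·L) / (A·E).
Convert to SI units:
  P = 35.12 kN = 35120 N
  E = 45 GPa = 4.5 × 10¹⁰ Pa
Substitute:
  delta = (35120 × 0.7284) / (0.007446 × (4.5 × 10¹⁰))
  delta = 7.635 × 10⁻⁵ m
Convert: delta = 7.635 × 10⁻⁵ m = 0.07635 mm
Final answer: delta = 0.07635 mm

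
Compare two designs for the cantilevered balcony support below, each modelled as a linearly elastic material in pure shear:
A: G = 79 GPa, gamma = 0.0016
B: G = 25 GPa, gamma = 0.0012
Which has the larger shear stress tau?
Model: a linearly elastic material in pure shear, so tau = G·gamma (SI units).
  A: tau = (7.9 × 10¹⁰) × 0.0016 = 1.264 × 10⁸ Pa = 126.4 MPa
  B: tau = (2.5 × 10¹⁰) × 0.0012 = 3 × 10⁷ Pa = 30 MPa
126.4 MPa > 30 MPa, so A is larger.
Final answer: A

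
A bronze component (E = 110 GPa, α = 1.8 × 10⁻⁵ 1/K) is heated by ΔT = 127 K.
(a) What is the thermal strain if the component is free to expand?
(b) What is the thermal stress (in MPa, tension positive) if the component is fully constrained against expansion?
(a) Free thermal strain ε_th = α·ΔT = (1.8 × 10⁻⁵) × 127 = 0.002286
(b) Fully constrained, the expansion is suppressed, so σ = -E·α·ΔT. Convert E = 110 GPa = 1.1 × 10¹¹ Pa.
  σ = -(1.1 × 10¹¹) × (1.8 × 10⁻⁵) × 127 = -2.515 × 10⁸ Pa = -251.5 MPa (compressive)
Final answer: (a) ε_th = 0.002286, (b) σ = -251.5 MPa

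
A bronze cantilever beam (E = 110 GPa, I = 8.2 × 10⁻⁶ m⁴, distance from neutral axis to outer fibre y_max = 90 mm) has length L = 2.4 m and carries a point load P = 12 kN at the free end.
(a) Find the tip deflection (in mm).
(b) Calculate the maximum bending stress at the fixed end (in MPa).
(a) Tip deflection of a cantilever with an end point load: δ = P·L^3 / (3·E·I). Convert P = 12 kN = 12000 N, E = 110 GPa = 1.1 × 10¹¹ Pa.
  δ = (12000 × 2.4^3) / (3 × (1.1 × 10¹¹) × (8.2 × 10⁻⁶)) = 0.0613 m = 61.3 mm
(b) Maximum bending moment at the fixed end: M = P·L = 12000 × 2.4 = 28800 N·m. Convert y_max = 90 mm = 0.09 m.
  σ = M·y_max / I = (28800 × 0.09) / (8.2 × 10⁻⁶) = 3.161 × 10⁸ Pa = 316.1 MPa
Final answer: (a) δ = 61.3 mm, (b) σ = 316.1 MPa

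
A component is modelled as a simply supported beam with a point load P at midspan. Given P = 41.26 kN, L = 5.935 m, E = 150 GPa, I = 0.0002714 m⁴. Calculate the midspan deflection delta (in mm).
Model: a simply supported beam with a point load P at midspan, so delta = (P·L^3) / (48·E·I).
Convert to SI units:
  P = 41.26 kN = 41260 N
  E = 150 GPa = 1.5 × 10¹¹ Pa
Substitute:
  delta = (41260 × 5.935^3) / (48 × (1.5 × 10¹¹) × 0.0002714)
  delta = 0.004414 m
Convert: delta = 0.004414 m = 4.414 mm
Final answer: delta = 4.414 mm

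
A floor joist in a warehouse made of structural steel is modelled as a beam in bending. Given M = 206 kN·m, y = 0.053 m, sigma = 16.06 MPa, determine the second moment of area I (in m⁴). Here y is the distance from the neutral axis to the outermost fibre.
Model: a beam in bending, so sigma = (M·y) / I.
Solve for I: I = (M·y) / sigma.
Convert to SI units:
  M = 206 kN·m = 206000 N·m
  sigma = 16.06 MPa = 1.606 × 10⁷ Pa
Substitute:
  I = (206000 × 0.053) / (1.606 × 10⁷)
  I = 0.0006798 m⁴
Final answer: I = 0.0006798 m⁴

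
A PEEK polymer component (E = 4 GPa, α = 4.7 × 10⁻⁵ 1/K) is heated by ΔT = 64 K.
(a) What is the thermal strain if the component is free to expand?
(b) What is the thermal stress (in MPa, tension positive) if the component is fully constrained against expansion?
(a) Free thermal strain ε_th = α·ΔT = (4.7 × 10⁻⁵) × 64 = 0.003008
(b) Fully constrained, the expansion is suppressed, so σ = -E·α·ΔT. Convert E = 4 GPa = 4 × 10⁹ Pa.
  σ = -(4 × 10⁹) × (4.7 × 10⁻⁵) × 64 = -1.203 × 10⁷ Pa = -12.03 MPa (compressive)
Final answer: (a) ε_th = 0.003008, (b) σ = -12.03 MPa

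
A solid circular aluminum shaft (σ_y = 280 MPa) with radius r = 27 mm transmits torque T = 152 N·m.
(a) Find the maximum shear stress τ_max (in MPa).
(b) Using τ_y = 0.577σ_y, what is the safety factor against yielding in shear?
(a) For a solid circular shaft, τ_max = T·r/J with J = π·r^4/2, i.e. τ_max = 2·T / (π·r^3). Convert r = 27 mm = 0.027 m.
  τ_max = (2 × 152) / (π × 0.027^3) = 4.916 × 10⁶ Pa = 4.916 MPa
(b) τ_y = 0.577 × 280 = 161.56 MPa
  SF = τ_y/τ_max = 161.56 / 4.916 = 32.86
Final answer: (a) τ_max = 4.916 MPa, (b) SF = 32.86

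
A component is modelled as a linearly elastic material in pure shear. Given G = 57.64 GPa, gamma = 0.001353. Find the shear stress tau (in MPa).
Model: a linearly elastic material in pure shear, so tau = G·gamma.
Convert to SI units:
  G = 57.64 GPa = 5.764 × 10¹⁰ Pa
Substitute:
  tau = (5.764 × 10¹⁰) × 0.001353
  tau = 7.799 × 10⁷ Pa
Convert: tau = 7.799 × 10⁷ Pa = 77.99 MPa
Final answer: tau = 77.99 MPa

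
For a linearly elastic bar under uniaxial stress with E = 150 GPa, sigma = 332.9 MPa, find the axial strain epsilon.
Model: a linearly elastic bar under uniaxial stress, so sigma = E·epsilon.
Solve for epsilon: epsilon = sigma / E.
Convert to SI units:
  E = 150 GPa = 1.5 × 10¹¹ Pa
  sigma = 332.9 MPa = 3.329 × 10⁸ Pa
Substitute:
  epsilon = (3.329 × 10⁸) / (1.5 × 10¹¹)
  epsilon = 0.002219
Final answer: epsilon = 0.002219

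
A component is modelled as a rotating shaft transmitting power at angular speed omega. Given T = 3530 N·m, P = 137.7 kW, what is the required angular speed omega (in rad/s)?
Model: a rotating shaft transmitting power at angular speed omega, so P = T·omega.
Solve for omega: omega = P / T.
Convert to SI units:
  P = 137.7 kW = 137700 W
Substitute:
  omega = 137700 / 3530
  omega = 39.01 rad/s
Final answer: omega = 39.01 rad/s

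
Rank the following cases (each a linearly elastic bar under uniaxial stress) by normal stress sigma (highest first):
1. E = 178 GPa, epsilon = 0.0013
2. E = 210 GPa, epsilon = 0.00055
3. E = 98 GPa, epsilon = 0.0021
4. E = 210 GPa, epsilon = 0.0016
Model: a linearly elastic bar under uniaxial stress, so sigma = E·epsilon (SI units).
  Case 1: sigma = (1.78 × 10¹¹) × 0.0013 = 2.314 × 10⁸ Pa = 231.4 MPa
  Case 2: sigma = (2.1 × 10¹¹) × 0.00055 = 1.155 × 10⁸ Pa = 115.5 MPa
  Case 3: sigma = (9.8 × 10¹⁰) × 0.0021 = 2.058 × 10⁸ Pa = 205.8 MPa
  Case 4: sigma = (2.1 × 10¹¹) × 0.0016 = 3.36 × 10⁸ Pa = 336 MPa
Ordering: 336 MPa (case 4) > 231.4 MPa (case 1) > 205.8 MPa (case 3) > 115.5 MPa (case 2)
Final answer: 4, 1, 3, 2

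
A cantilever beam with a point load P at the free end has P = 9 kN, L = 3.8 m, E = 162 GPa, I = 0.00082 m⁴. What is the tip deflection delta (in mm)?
Model: a cantilever beam with a point load P at the free end, so delta = (P·L^3) / (3·E·I).
Convert to SI units:
  P = 9 kN = 9000 N
  E = 162 GPa = 1.62 × 10¹¹ Pa
Substitute:
  delta = (9000 × 3.8^3) / (3 × (1.62 × 10¹¹) × 0.00082)
  delta = 0.001239 m
Convert: delta = 0.001239 m = 1.239 mm
Final answer: delta = 1.239 mm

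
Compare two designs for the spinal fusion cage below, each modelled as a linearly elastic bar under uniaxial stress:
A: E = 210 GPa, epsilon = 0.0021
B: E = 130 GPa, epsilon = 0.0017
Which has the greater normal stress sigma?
Model: a linearly elastic bar under uniaxial stress, so sigma = E·epsilon (SI units).
  A: sigma = (2.1 × 10¹¹) × 0.0021 = 4.41 × 10⁸ Pa = 441 MPa
  B: sigma = (1.3 × 10¹¹) × 0.0017 = 2.21 × 10⁸ Pa = 221 MPa
441 MPa > 221 MPa, so A is larger.
Final answer: A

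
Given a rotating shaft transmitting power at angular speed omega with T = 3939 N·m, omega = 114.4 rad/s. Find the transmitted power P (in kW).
Model: a rotating shaft transmitting power at angular speed omega, so P = T·omega.
Substitute:
  P = 3939 × 114.4
  P = 450600 W
Convert: P = 450600 W = 450.6 kW
Final answer: P = 450.6 kW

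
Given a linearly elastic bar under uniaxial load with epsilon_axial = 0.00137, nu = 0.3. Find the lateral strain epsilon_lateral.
Model: a linearly elastic bar under uniaxial load, so epsilon_lateral = -nu·epsilon_axial.
Substitute:
  epsilon_lateral = -(0.3 × 0.00137)
  epsilon_lateral = -0.000411
Final answer: epsilon_lateral = -0.000411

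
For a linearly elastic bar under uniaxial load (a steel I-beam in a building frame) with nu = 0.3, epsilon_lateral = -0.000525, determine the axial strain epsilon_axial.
Model: a linearly elastic bar under uniaxial load, so epsilon_lateral = -nu·epsilon_axial.
Solve for epsilon_axial: epsilon_axial = -epsilon_lateral / nu.
Substitute:
  epsilon_axial = -(-0.000525) / 0.3
  epsilon_axial = 0.00175
Final answer: epsilon_axial = 0.00175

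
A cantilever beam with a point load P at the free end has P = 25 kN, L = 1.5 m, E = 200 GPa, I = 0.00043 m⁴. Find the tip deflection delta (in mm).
Model: a cantilever beam with a point load P at the free end, so delta = (P·L^3) / (3·E·I).
Convert to SI units:
  P = 25 kN = 25000 N
  E = 200 GPa = 2 × 10¹¹ Pa
Substitute:
  delta = (25000 × 1.5^3) / (3 × (2 × 10¹¹) × 0.00043)
  delta = 0.000327 m
Convert: delta = 0.000327 m = 0.327 mm
Final answer: delta = 0.327 mm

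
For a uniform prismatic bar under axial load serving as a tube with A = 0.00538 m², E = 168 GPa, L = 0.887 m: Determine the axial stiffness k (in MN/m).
Model: a uniform prismatic bar under axial load, so k = (A·E) / L.
Convert to SI units:
  E = 168 GPa = 1.68 × 10¹¹ Pa
Substitute:
  k = (0.00538 × (1.68 × 10¹¹)) / 0.887
  k = 1.019 × 10⁹ N/m
Convert: k = 1.019 × 10⁹ N/m = 1019 MN/m
Final answer: k = 1019 MN/m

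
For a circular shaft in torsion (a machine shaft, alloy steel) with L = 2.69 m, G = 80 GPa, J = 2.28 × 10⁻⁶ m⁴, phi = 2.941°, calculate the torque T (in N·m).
Model: a circular shaft in torsion, so phi = (T·L) / (G·J).
Solve for T: T = (phi·G·J) / L.
Convert to SI units:
  G = 80 GPa = 8 × 10¹⁰ Pa
  phi = 2.941° = 0.05133 rad
Substitute:
  T = (0.05133 × (8 × 10¹⁰) × (2.28 × 10⁻⁶)) / 2.69
  T = 3481 N·m
Final answer: T = 3481 N·m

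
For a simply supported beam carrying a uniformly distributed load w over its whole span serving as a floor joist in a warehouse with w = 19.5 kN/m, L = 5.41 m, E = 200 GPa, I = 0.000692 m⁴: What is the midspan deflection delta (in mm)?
Model: a simply supported beam carrying a uniformly distributed load w over its whole span, so delta = (5·w·L^4) / (384·E·I).
Convert to SI units:
  w = 19.5 kN/m = 19500 N/m
  E = 200 GPa = 2 × 10¹¹ Pa
Substitute:
  delta = (5 × 19500 × 5.41^4) / (384 × (2 × 10¹¹) × 0.000692)
  delta = 0.001572 m
Convert: delta = 0.001572 m = 1.572 mm
Final answer: delta = 1.572 mm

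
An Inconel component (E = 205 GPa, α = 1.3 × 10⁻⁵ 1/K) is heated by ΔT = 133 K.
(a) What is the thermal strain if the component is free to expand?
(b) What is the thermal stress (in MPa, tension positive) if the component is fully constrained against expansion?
(a) Free thermal strain ε_th = α·ΔT = (1.3 × 10⁻⁵) × 133 = 0.001729
(b) Fully constrained, the expansion is suppressed, so σ = -E·α·ΔT. Convert E = 205 GPa = 2.05 × 10¹¹ Pa.
  σ = -(2.05 × 10¹¹) × (1.3 × 10⁻⁵) × 133 = -3.544 × 10⁸ Pa = -354.4 MPa (compressive)
Final answer: (a) ε_th = 0.001729, (b) σ = -354.4 MPa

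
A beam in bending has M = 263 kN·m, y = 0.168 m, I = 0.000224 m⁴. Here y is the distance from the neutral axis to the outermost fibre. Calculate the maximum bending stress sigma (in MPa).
Model: a beam in bending, so sigma = (M·y) / I.
Convert to SI units:
  M = 263 kN·m = 263000 N·m
Substitute:
  sigma = (263000 × 0.168) / 0.000224
  sigma = 1.973 × 10⁸ Pa
Convert: sigma = 1.973 × 10⁸ Pa = 197.3 MPa
Final answer: sigma = 197.3 MPa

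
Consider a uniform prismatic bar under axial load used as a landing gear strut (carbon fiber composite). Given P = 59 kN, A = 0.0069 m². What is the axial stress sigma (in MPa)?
Model: a uniform prismatic bar under axial load, so sigma = P / A.
Convert to SI units:
  P = 59 kN = 59000 N
Substitute:
  sigma = 59000 / 0.0069
  sigma = 8.551 × 10⁶ Pa
Convert: sigma = 8.551 × 10⁶ Pa = 8.551 MPa
Final answer: sigma = 8.551 MPa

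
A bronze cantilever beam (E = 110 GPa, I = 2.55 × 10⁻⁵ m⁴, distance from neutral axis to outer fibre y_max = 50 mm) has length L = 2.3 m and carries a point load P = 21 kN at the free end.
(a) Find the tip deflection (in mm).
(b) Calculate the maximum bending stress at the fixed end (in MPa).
(a) Tip deflection of a cantilever with an end point load: δ = P·L^3 / (3·E·I). Convert P = 21 kN = 21000 N, E = 110 GPa = 1.1 × 10¹¹ Pa.
  δ = (21000 × 2.3^3) / (3 × (1.1 × 10¹¹) × (2.55 × 10⁻⁵)) = 0.03036 m = 30.36 mm
(b) Maximum bending moment at the fixed end: M = P·L = 21000 × 2.3 = 48300 N·m. Convert y_max = 50 mm = 0.05 m.
  σ = M·y_max / I = (48300 × 0.05) / (2.55 × 10⁻⁵) = 9.471 × 10⁷ Pa = 94.71 MPa
Final answer: (a) δ = 30.36 mm, (b) σ = 94.71 MPa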